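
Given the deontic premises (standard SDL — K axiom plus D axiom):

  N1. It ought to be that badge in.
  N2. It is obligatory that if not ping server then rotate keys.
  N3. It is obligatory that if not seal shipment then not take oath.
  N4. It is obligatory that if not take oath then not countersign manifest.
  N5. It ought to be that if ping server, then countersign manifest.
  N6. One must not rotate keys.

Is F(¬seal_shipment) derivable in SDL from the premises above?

F(rotate_keys) at premise 6 means O(¬rotate_keys).
Premise 2 is O(¬ping_server → rotate_keys); contrapositively O(¬rotate_keys → ping_server). Since O(¬rotate_keys) holds, K gives O(ping_server).
With premise 5, O(ping_server → countersign_manifest), the K-axiom yields O(countersign_manifest).
Premise 4, O(¬take_oath → ¬countersign_manifest), contraposes to O(countersign_manifest → take_oath); with O(countersign_manifest) we get O(take_oath).
Premise 3 is O(¬seal_shipment → ¬take_oath); contrapositively O(take_oath → seal_shipment). Since O(take_oath) holds, K gives O(seal_shipment).
Premise 1 does not contribute to this derivation.
So O(seal_shipment) holds, i.e. F(¬seal_shipment). The claim follows.

Yes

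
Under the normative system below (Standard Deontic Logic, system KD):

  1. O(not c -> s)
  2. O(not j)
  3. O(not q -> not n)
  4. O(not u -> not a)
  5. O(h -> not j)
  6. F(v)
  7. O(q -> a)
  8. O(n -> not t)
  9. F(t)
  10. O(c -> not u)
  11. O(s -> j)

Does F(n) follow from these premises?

Yes

From premise 2 we have O(not j).
Premise 11, O(s -> j), contraposes to O(not j -> not s); with O(not j) we get O(not s).
Premise 1 is O(not c -> s); contrapositively O(not s -> c). Since O(not s) holds, K gives O(c).
Applying K to premise 10 (O(c -> not u)) and O(c) yields O(not u).
Premise 4 is O(not u -> not a); since O(not u), deontic closure gives O(not a).
Premise 7 is O(q -> a); contrapositively O(not a -> not q). Since O(not a) holds, K gives O(not q).
Applying K to premise 3 (O(not q -> not n)) and O(not q) yields O(not n).
Premises 5, 6, 8, 9 do not contribute to this derivation.
So O(not n) holds, i.e. F(n). The claim follows.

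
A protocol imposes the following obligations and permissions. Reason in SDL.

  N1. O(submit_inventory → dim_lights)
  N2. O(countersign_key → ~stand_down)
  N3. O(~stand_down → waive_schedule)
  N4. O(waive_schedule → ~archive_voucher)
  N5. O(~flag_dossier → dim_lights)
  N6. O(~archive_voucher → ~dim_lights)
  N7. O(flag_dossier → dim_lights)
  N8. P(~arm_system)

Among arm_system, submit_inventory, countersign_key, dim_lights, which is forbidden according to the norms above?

countersign_key

Premises 5 and 7 are O(~flag_dossier → dim_lights) and O(flag_dossier → dim_lights); every ideal world satisfies ~flag_dossier or flag_dossier, so in either case dim_lights holds — hence O(dim_lights).
The contrapositive of premise 6 (O(~archive_voucher → ~dim_lights)) is O(dim_lights → archive_voucher), and O(dim_lights) is already established, so O(archive_voucher).
Premise 4, O(waive_schedule → ~archive_voucher), contraposes to O(archive_voucher → ~waive_schedule); with O(archive_voucher) we get O(~waive_schedule).
Premise 3, O(~stand_down → waive_schedule), contraposes to O(~waive_schedule → stand_down); with O(~waive_schedule) we get O(stand_down).
Premise 2 is O(countersign_key → ~stand_down); contrapositively O(stand_down → ~countersign_key). Since O(stand_down) holds, K gives O(~countersign_key).
So O(~countersign_key) holds, i.e. countersign_key is forbidden. None of the other listed options is forbidden under the premises.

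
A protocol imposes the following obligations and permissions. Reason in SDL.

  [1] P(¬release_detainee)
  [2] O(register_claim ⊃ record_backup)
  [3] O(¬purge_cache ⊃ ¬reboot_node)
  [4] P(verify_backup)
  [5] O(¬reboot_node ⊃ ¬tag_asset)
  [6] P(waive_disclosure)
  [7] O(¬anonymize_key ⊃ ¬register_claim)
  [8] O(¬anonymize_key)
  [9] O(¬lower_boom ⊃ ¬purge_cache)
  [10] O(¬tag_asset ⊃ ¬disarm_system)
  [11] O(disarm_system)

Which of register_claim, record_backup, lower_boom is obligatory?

lower_boom

Premise 11 gives O(disarm_system).
Premise 10 is O(¬tag_asset ⊃ ¬disarm_system); contrapositively O(disarm_system ⊃ tag_asset). Since O(disarm_system) holds, K gives O(tag_asset).
The contrapositive of premise 5 (O(¬reboot_node ⊃ ¬tag_asset)) is O(tag_asset ⊃ reboot_node), and O(tag_asset) is already established, so O(reboot_node).
Premise 3, O(¬purge_cache ⊃ ¬reboot_node), contraposes to O(reboot_node ⊃ purge_cache); with O(reboot_node) we get O(purge_cache).
The contrapositive of premise 9 (O(¬lower_boom ⊃ ¬purge_cache)) is O(purge_cache ⊃ lower_boom), and O(purge_cache) is already established, so O(lower_boom).
So O(lower_boom) holds — lower_boom is obligatory. None of the other listed options is made obligatory by any chain of premises.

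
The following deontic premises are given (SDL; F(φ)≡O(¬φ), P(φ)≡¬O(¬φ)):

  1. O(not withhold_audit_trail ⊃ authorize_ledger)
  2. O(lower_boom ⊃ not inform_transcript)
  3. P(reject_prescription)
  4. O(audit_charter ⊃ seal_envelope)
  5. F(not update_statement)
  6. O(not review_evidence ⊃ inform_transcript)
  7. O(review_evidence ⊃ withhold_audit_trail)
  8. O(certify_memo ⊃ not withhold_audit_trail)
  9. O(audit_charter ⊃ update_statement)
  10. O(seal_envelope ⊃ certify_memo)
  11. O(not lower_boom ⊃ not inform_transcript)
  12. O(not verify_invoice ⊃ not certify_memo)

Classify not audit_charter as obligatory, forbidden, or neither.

Premises 11 and 2 are O(not lower_boom ⊃ not inform_transcript) and O(lower_boom ⊃ not inform_transcript); every ideal world satisfies not lower_boom or lower_boom, so in either case not inform_transcript holds — hence O(not inform_transcript).
Premise 6 is O(not review_evidence ⊃ inform_transcript); contrapositively O(not inform_transcript ⊃ review_evidence). Since O(not inform_transcript) holds, K gives O(review_evidence).
From O(review_evidence) and premise 7, O(review_evidence ⊃ withhold_audit_trail), we obtain O(withhold_audit_trail).
The contrapositive of premise 8 (O(certify_memo ⊃ not withhold_audit_trail)) is O(withhold_audit_trail ⊃ not certify_memo), and O(withhold_audit_trail) is already established, so O(not certify_memo).
Premise 10 is O(seal_envelope ⊃ certify_memo); contrapositively O(not certify_memo ⊃ not seal_envelope). Since O(not certify_memo) holds, K gives O(not seal_envelope).
Premise 4 is O(audit_charter ⊃ seal_envelope); contrapositively O(not seal_envelope ⊃ not audit_charter). Since O(not seal_envelope) holds, K gives O(not audit_charter).
Premises 1, 3, 5, 9, 12 do not contribute to this derivation.
Hence not audit_charter is obligatory.

Obligatory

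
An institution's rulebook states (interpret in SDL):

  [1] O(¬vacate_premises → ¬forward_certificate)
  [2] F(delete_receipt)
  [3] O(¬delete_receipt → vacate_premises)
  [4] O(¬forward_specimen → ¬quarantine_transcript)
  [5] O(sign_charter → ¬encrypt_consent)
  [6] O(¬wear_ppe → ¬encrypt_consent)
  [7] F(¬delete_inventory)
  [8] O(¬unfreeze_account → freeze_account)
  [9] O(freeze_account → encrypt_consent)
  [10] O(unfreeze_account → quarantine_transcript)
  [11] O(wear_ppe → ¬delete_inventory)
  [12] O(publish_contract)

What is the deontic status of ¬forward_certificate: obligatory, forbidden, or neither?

Premise 1 is O(¬vacate_premises → ¬forward_certificate), but O(¬vacate_premises) is not derivable from the premises, so it does not yield O(¬forward_certificate).
No premise or chain of K-axiom applications forces O(¬forward_certificate), and none forces O(forward_certificate). So ¬forward_certificate is neither obligatory nor forbidden under these norms.

Neither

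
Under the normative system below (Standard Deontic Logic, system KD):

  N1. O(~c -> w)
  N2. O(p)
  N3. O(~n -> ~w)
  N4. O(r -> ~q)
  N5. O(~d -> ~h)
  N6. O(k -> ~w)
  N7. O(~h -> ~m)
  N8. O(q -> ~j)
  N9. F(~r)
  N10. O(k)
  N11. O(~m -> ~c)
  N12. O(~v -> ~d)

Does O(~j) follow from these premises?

Premise 8 is O(q -> ~j), but O(q) is not derivable from the premises, so it does not yield O(~j).
No other premise forces O(~j). An ideal world satisfying every premise can still have ~j false, so O(~j) is not derivable.

No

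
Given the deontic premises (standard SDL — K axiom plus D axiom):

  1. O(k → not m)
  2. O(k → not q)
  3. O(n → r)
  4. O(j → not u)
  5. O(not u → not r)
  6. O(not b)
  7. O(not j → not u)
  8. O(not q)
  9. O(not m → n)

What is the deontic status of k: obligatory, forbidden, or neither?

Premises 7 and 4 cover both cases: O(not j → not u) and O(j → not u). Since not j ∨ j is a tautology, O(not u) follows.
Applying K to premise 5 (O(not u → not r)) and O(not u) yields O(not r).
The contrapositive of premise 3 (O(n → r)) is O(not r → not n), and O(not r) is already established, so O(not n).
Premise 9 is O(not m → n); contrapositively O(not n → m). Since O(not n) holds, K gives O(m).
The contrapositive of premise 1 (O(k → not m)) is O(m → not k), and O(m) is already established, so O(not k).
Premises 2, 6, 8 do not contribute to this derivation.
Thus O(not k), which is F(k): k is forbidden.

Forbidden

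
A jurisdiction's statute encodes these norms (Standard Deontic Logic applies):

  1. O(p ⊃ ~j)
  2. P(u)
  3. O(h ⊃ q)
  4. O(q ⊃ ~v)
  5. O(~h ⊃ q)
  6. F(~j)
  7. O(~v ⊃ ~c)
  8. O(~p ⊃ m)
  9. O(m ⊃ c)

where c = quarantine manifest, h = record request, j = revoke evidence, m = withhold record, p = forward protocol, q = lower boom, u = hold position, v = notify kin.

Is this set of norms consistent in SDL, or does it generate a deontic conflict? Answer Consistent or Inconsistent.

Premises 3 and 5 are O(h ⊃ q) and O(~h ⊃ q); every ideal world satisfies h or ~h, so in either case q holds — hence O(q).
With premise 4, O(q ⊃ ~v), the K-axiom yields O(~v).
From O(~v) and premise 7, O(~v ⊃ ~c), we obtain O(~c).
The contrapositive of premise 9 (O(m ⊃ c)) is O(~c ⊃ ~m), and O(~c) is already established, so O(~m).
Premise 8, O(~p ⊃ m), contraposes to O(~m ⊃ p); with O(~m) we get O(p).
Applying K to premise 1 (O(p ⊃ ~j)) and O(p) yields O(~j).
However, F(~j) at premise 6 amounts to O(j).
We now have both O(~j) and O(j) — j is simultaneously obligatory and forbidden, violating the D-axiom.

Inconsistent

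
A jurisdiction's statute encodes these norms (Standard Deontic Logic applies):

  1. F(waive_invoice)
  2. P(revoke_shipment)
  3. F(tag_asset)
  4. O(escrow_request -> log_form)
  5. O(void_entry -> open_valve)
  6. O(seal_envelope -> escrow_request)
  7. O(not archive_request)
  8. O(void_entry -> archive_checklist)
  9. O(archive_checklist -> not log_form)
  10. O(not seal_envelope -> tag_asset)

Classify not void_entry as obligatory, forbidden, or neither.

Obligatory

F(tag_asset) at premise 3 means O(not tag_asset).
Premise 10 is O(not seal_envelope -> tag_asset); contrapositively O(not tag_asset -> seal_envelope). Since O(not tag_asset) holds, K gives O(seal_envelope).
From O(seal_envelope) and premise 6, O(seal_envelope -> escrow_request), we obtain O(escrow_request).
From O(escrow_request) and premise 4, O(escrow_request -> log_form), we obtain O(log_form).
Premise 9 is O(archive_checklist -> not log_form); contrapositively O(log_form -> not archive_checklist). Since O(log_form) holds, K gives O(not archive_checklist).
The contrapositive of premise 8 (O(void_entry -> archive_checklist)) is O(not archive_checklist -> not void_entry), and O(not archive_checklist) is already established, so O(not void_entry).
Premises 1, 2, 5, 7 do not contribute to this derivation.
Hence not void_entry is obligatory.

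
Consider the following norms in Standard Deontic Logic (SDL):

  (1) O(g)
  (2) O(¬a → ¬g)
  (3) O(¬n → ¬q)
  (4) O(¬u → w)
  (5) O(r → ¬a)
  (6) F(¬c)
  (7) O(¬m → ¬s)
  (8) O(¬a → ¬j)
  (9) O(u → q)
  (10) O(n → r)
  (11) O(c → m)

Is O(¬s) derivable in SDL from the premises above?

No

Premise 7 is O(¬m → ¬s), but O(¬m) is not derivable from the premises, so it does not yield O(¬s).
No other premise forces O(¬s). An ideal world satisfying every premise can still have ¬s false, so O(¬s) is not derivable.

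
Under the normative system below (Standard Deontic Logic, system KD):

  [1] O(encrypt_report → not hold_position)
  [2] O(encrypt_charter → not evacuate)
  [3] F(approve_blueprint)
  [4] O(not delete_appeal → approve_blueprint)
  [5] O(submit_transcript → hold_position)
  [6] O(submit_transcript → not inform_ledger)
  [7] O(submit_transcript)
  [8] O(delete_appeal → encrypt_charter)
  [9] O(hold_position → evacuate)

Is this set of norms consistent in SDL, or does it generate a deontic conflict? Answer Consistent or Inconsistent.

Inconsistent

Premise 3, F(approve_blueprint), is equivalent to O(not approve_blueprint).
The contrapositive of premise 4 (O(not delete_appeal → approve_blueprint)) is O(not approve_blueprint → delete_appeal), and O(not approve_blueprint) is already established, so O(delete_appeal).
From O(delete_appeal) and premise 8, O(delete_appeal → encrypt_charter), we obtain O(encrypt_charter).
Applying K to premise 2 (O(encrypt_charter → not evacuate)) and O(encrypt_charter) yields O(not evacuate).
Premise 9 is O(hold_position → evacuate); contrapositively O(not evacuate → not hold_position). Since O(not evacuate) holds, K gives O(not hold_position).
Premise 5, O(submit_transcript → hold_position), contraposes to O(not hold_position → not submit_transcript); with O(not hold_position) we get O(not submit_transcript).
However, premise 7 gives O(submit_transcript).
We now have both O(not submit_transcript) and O(submit_transcript) — submit_transcript is simultaneously obligatory and forbidden, violating the D-axiom.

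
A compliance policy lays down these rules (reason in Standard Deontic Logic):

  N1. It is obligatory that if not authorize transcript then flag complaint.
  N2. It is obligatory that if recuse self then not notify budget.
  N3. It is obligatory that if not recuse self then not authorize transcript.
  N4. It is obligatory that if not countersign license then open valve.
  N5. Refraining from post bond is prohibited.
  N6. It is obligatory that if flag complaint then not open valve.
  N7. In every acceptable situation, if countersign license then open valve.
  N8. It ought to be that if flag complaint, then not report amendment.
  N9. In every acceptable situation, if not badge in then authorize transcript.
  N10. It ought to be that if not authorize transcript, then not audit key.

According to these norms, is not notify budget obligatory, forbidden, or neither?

Obligatory

By case analysis on ¬countersign_license: premise 4 gives O(¬countersign_license → open_valve) and premise 7 gives O(countersign_license → open_valve), so O(open_valve) either way.
Premise 6 is O(flag_complaint → ¬open_valve); contrapositively O(open_valve → ¬flag_complaint). Since O(open_valve) holds, K gives O(¬flag_complaint).
The contrapositive of premise 1 (O(¬authorize_transcript → flag_complaint)) is O(¬flag_complaint → authorize_transcript), and O(¬flag_complaint) is already established, so O(authorize_transcript).
Premise 3, O(¬recuse_self → ¬authorize_transcript), contraposes to O(authorize_transcript → recuse_self); with O(authorize_transcript) we get O(recuse_self).
Applying K to premise 2 (O(recuse_self → ¬notify_budget)) and O(recuse_self) yields O(¬notify_budget).
Premises 5, 8, 9, 10 do not contribute to this derivation.
Hence ¬notify_budget is obligatory.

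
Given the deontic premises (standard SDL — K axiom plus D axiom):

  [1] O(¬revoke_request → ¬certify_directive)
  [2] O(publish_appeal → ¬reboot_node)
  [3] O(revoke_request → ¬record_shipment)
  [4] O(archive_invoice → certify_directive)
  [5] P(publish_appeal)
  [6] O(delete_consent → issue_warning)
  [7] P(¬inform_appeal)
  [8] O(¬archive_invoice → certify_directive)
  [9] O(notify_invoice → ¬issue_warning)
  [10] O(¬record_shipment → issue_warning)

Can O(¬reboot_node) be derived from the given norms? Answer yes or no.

Premise 2 is O(publish_appeal → ¬reboot_node), but O(publish_appeal) is not derivable from the premises (the permission P(publish_appeal) asserts only ¬O(¬publish_appeal), not O(publish_appeal)), so it does not yield O(¬reboot_node).
No other premise forces O(¬reboot_node). An ideal world satisfying every premise can still have ¬reboot_node false, so O(¬reboot_node) is not derivable.

No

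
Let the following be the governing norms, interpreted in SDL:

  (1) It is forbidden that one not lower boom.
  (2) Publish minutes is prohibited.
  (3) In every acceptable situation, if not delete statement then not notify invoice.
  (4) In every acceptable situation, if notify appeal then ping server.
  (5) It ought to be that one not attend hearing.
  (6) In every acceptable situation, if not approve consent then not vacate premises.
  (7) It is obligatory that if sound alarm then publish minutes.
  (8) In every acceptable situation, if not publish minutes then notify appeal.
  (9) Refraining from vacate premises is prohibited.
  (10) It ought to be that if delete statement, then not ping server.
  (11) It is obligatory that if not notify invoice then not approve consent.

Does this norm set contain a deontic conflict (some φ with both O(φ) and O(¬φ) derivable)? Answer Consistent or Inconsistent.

Premise 9, F(¬vacate_premises), is equivalent to O(vacate_premises).
Premise 6, O(¬approve_consent → ¬vacate_premises), contraposes to O(vacate_premises → approve_consent); with O(vacate_premises) we get O(approve_consent).
Premise 11 is O(¬notify_invoice → ¬approve_consent); contrapositively O(approve_consent → notify_invoice). Since O(approve_consent) holds, K gives O(notify_invoice).
The contrapositive of premise 3 (O(¬delete_statement → ¬notify_invoice)) is O(notify_invoice → delete_statement), and O(notify_invoice) is already established, so O(delete_statement).
Applying K to premise 10 (O(delete_statement → ¬ping_server)) and O(delete_statement) yields O(¬ping_server).
Premise 4, O(notify_appeal → ping_server), contraposes to O(¬ping_server → ¬notify_appeal); with O(¬ping_server) we get O(¬notify_appeal).
The contrapositive of premise 8 (O(¬publish_minutes → notify_appeal)) is O(¬notify_appeal → publish_minutes), and O(¬notify_appeal) is already established, so O(publish_minutes).
But premise 2, F(publish_minutes), means O(¬publish_minutes).
We now have both O(publish_minutes) and O(¬publish_minutes) — publish_minutes is simultaneously obligatory and forbidden, violating the D-axiom.

Inconsistent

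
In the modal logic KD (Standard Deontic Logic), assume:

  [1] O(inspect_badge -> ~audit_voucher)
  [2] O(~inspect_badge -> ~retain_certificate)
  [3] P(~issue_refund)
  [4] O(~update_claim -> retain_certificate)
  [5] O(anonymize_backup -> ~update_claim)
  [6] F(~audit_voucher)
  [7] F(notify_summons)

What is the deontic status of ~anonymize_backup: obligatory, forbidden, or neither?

Obligatory

F(~audit_voucher) at premise 6 means O(audit_voucher).
Premise 1, O(inspect_badge -> ~audit_voucher), contraposes to O(audit_voucher -> ~inspect_badge); with O(audit_voucher) we get O(~inspect_badge).
From O(~inspect_badge) and premise 2, O(~inspect_badge -> ~retain_certificate), we obtain O(~retain_certificate).
Premise 4 is O(~update_claim -> retain_certificate); contrapositively O(~retain_certificate -> update_claim). Since O(~retain_certificate) holds, K gives O(update_claim).
The contrapositive of premise 5 (O(anonymize_backup -> ~update_claim)) is O(update_claim -> ~anonymize_backup), and O(update_claim) is already established, so O(~anonymize_backup).
Premises 3, 7 do not contribute to this derivation.
Hence ~anonymize_backup is obligatory.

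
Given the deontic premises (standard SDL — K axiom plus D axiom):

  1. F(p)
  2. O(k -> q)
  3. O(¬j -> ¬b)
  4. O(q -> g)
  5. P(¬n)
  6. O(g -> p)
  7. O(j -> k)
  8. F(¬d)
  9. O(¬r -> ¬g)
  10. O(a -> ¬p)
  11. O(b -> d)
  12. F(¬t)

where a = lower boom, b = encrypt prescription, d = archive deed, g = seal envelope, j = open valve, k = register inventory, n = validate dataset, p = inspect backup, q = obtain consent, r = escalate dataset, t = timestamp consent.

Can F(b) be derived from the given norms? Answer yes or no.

F(p) at premise 1 means O(¬p).
The contrapositive of premise 6 (O(g -> p)) is O(¬p -> ¬g), and O(¬p) is already established, so O(¬g).
Premise 4, O(q -> g), contraposes to O(¬g -> ¬q); with O(¬g) we get O(¬q).
Premise 2 is O(k -> q); contrapositively O(¬q -> ¬k). Since O(¬q) holds, K gives O(¬k).
Premise 7, O(j -> k), contraposes to O(¬k -> ¬j); with O(¬k) we get O(¬j).
Applying K to premise 3 (O(¬j -> ¬b)) and O(¬j) yields O(¬b).
Premises 5, 8, 9, 10, 11, 12 do not contribute to this derivation.
So O(¬b) holds, i.e. F(b). The claim follows.

Yes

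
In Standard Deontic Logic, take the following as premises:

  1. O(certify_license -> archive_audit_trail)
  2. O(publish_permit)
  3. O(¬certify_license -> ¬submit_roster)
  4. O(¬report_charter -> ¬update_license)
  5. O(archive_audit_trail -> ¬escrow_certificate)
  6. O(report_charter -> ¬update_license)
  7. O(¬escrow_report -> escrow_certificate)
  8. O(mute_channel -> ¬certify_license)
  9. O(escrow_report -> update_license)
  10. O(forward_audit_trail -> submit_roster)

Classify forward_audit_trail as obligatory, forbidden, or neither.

Forbidden

Premises 6 and 4 are O(report_charter -> ¬update_license) and O(¬report_charter -> ¬update_license); every ideal world satisfies report_charter or ¬report_charter, so in either case ¬update_license holds — hence O(¬update_license).
Premise 9 is O(escrow_report -> update_license); contrapositively O(¬update_license -> ¬escrow_report). Since O(¬update_license) holds, K gives O(¬escrow_report).
Premise 7 is O(¬escrow_report -> escrow_certificate); since O(¬escrow_report), deontic closure gives O(escrow_certificate).
Premise 5 is O(archive_audit_trail -> ¬escrow_certificate); contrapositively O(escrow_certificate -> ¬archive_audit_trail). Since O(escrow_certificate) holds, K gives O(¬archive_audit_trail).
The contrapositive of premise 1 (O(certify_license -> archive_audit_trail)) is O(¬archive_audit_trail -> ¬certify_license), and O(¬archive_audit_trail) is already established, so O(¬certify_license).
Applying K to premise 3 (O(¬certify_license -> ¬submit_roster)) and O(¬certify_license) yields O(¬submit_roster).
Premise 10, O(forward_audit_trail -> submit_roster), contraposes to O(¬submit_roster -> ¬forward_audit_trail); with O(¬submit_roster) we get O(¬forward_audit_trail).
Premises 2, 8 do not contribute to this derivation.
Thus O(¬forward_audit_trail), which is F(forward_audit_trail): forward_audit_trail is forbidden.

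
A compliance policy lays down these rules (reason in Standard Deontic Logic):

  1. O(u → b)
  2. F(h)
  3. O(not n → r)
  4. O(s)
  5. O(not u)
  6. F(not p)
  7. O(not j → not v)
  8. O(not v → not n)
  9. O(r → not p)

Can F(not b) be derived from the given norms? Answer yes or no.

No

Premise 1 is O(u → b), but O(u) is not derivable from the premises, so it does not yield O(b).
No other premise forces O(b). An ideal world satisfying every premise can still have not b true, so F(not b) is not derivable.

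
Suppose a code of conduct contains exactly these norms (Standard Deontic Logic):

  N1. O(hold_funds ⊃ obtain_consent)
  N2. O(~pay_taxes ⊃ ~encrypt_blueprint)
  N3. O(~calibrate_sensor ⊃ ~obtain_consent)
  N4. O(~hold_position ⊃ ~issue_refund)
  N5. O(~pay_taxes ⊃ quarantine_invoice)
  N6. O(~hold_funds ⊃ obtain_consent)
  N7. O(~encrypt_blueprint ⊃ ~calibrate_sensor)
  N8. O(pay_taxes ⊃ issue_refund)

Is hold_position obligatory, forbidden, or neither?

Premises 1 and 6 are O(hold_funds ⊃ obtain_consent) and O(~hold_funds ⊃ obtain_consent); every ideal world satisfies hold_funds or ~hold_funds, so in either case obtain_consent holds — hence O(obtain_consent).
Premise 3 is O(~calibrate_sensor ⊃ ~obtain_consent); contrapositively O(obtain_consent ⊃ calibrate_sensor). Since O(obtain_consent) holds, K gives O(calibrate_sensor).
The contrapositive of premise 7 (O(~encrypt_blueprint ⊃ ~calibrate_sensor)) is O(calibrate_sensor ⊃ encrypt_blueprint), and O(calibrate_sensor) is already established, so O(encrypt_blueprint).
The contrapositive of premise 2 (O(~pay_taxes ⊃ ~encrypt_blueprint)) is O(encrypt_blueprint ⊃ pay_taxes), and O(encrypt_blueprint) is already established, so O(pay_taxes).
Premise 8 is O(pay_taxes ⊃ issue_refund); since O(pay_taxes), deontic closure gives O(issue_refund).
The contrapositive of premise 4 (O(~hold_position ⊃ ~issue_refund)) is O(issue_refund ⊃ hold_position), and O(issue_refund) is already established, so O(hold_position).
Premise 5 does not contribute to this derivation.
Hence hold_position is obligatory.

Obligatory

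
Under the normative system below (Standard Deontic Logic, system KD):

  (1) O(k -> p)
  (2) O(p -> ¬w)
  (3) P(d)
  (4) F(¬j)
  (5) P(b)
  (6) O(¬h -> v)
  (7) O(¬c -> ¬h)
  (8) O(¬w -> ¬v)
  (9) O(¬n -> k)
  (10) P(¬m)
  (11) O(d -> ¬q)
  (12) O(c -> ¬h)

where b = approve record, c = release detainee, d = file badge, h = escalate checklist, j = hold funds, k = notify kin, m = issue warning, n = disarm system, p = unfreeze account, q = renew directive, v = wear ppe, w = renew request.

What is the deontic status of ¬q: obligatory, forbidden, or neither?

Neither

Premise 11 is O(d -> ¬q), but O(d) is not derivable from the premises (the permission P(d) asserts only ¬O(¬d), not O(d)), so it does not yield O(¬q).
No premise or chain of K-axiom applications forces O(¬q), and none forces O(q). So ¬q is neither obligatory nor forbidden under these norms.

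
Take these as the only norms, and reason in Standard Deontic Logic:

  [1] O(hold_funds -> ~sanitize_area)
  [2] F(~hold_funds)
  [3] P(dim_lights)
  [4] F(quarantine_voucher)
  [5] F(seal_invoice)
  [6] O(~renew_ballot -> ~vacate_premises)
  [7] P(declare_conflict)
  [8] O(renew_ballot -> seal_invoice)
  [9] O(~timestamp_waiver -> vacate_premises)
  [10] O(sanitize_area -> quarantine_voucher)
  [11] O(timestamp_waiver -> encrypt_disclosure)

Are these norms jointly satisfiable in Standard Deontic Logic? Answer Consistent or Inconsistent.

Premise 10 is O(sanitize_area -> quarantine_voucher), but O(sanitize_area) is not derivable from the premises, so it does not yield O(quarantine_voucher).
So O(quarantine_voucher) is not derivable, and the apparent clash with O(~quarantine_voucher) does not arise.
A world satisfying every obligation exists (e.g. declare_conflict=false, dim_lights=false, encrypt_disclosure=true, hold_funds=true, quarantine_voucher=false, renew_ballot=false, sanitize_area=false, seal_invoice=false, timestamp_waiver=true, vacate_premises=false); no atom is both obligatory and forbidden, so the set is consistent.

Consistent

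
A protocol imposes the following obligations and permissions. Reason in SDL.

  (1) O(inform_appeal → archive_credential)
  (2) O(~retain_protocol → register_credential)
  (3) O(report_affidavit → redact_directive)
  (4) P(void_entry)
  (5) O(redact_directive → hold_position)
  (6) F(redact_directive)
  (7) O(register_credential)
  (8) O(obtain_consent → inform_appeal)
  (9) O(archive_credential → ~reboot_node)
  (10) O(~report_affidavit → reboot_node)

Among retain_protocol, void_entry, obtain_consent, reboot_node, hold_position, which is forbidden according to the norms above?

Premise 6, F(redact_directive), is equivalent to O(~redact_directive).
The contrapositive of premise 3 (O(report_affidavit → redact_directive)) is O(~redact_directive → ~report_affidavit), and O(~redact_directive) is already established, so O(~report_affidavit).
Premise 10 is O(~report_affidavit → reboot_node); since O(~report_affidavit), deontic closure gives O(reboot_node).
Premise 9 is O(archive_credential → ~reboot_node); contrapositively O(reboot_node → ~archive_credential). Since O(reboot_node) holds, K gives O(~archive_credential).
Premise 1 is O(inform_appeal → archive_credential); contrapositively O(~archive_credential → ~inform_appeal). Since O(~archive_credential) holds, K gives O(~inform_appeal).
Premise 8, O(obtain_consent → inform_appeal), contraposes to O(~inform_appeal → ~obtain_consent); with O(~inform_appeal) we get O(~obtain_consent).
So O(~obtain_consent) holds, i.e. obtain_consent is forbidden. None of the other listed options is forbidden under the premises.

obtain_consent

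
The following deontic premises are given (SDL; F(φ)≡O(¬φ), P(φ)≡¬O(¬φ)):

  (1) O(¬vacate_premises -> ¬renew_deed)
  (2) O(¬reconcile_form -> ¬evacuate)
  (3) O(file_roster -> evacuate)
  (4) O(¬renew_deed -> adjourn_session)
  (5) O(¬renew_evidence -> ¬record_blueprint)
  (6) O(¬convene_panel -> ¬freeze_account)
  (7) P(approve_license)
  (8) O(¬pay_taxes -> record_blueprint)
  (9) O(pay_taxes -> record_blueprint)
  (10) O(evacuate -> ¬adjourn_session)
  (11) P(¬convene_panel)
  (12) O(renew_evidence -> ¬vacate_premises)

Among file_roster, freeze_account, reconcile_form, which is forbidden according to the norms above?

Premises 9 and 8 are O(pay_taxes -> record_blueprint) and O(¬pay_taxes -> record_blueprint); every ideal world satisfies pay_taxes or ¬pay_taxes, so in either case record_blueprint holds — hence O(record_blueprint).
The contrapositive of premise 5 (O(¬renew_evidence -> ¬record_blueprint)) is O(record_blueprint -> renew_evidence), and O(record_blueprint) is already established, so O(renew_evidence).
Applying K to premise 12 (O(renew_evidence -> ¬vacate_premises)) and O(renew_evidence) yields O(¬vacate_premises).
Premise 1 is O(¬vacate_premises -> ¬renew_deed); since O(¬vacate_premises), deontic closure gives O(¬renew_deed).
Premise 4 is O(¬renew_deed -> adjourn_session); since O(¬renew_deed), deontic closure gives O(adjourn_session).
Premise 10, O(evacuate -> ¬adjourn_session), contraposes to O(adjourn_session -> ¬evacuate); with O(adjourn_session) we get O(¬evacuate).
Premise 3, O(file_roster -> evacuate), contraposes to O(¬evacuate -> ¬file_roster); with O(¬evacuate) we get O(¬file_roster).
So O(¬file_roster) holds, i.e. file_roster is forbidden. None of the other listed options is forbidden under the premises.

file_roster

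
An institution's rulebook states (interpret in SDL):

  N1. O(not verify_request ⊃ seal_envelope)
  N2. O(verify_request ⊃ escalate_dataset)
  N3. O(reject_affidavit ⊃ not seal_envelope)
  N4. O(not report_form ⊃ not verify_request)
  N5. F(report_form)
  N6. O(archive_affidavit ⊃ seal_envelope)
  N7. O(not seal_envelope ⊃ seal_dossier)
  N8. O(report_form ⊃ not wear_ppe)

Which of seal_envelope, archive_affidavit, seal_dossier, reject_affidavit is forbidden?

reject_affidavit

F(report_form) at premise 5 means O(not report_form).
With premise 4, O(not report_form ⊃ not verify_request), the K-axiom yields O(not verify_request).
From O(not verify_request) and premise 1, O(not verify_request ⊃ seal_envelope), we obtain O(seal_envelope).
Premise 3, O(reject_affidavit ⊃ not seal_envelope), contraposes to O(seal_envelope ⊃ not reject_affidavit); with O(seal_envelope) we get O(not reject_affidavit).
So O(not reject_affidavit) holds, i.e. reject_affidavit is forbidden. None of the other listed options is forbidden under the premises.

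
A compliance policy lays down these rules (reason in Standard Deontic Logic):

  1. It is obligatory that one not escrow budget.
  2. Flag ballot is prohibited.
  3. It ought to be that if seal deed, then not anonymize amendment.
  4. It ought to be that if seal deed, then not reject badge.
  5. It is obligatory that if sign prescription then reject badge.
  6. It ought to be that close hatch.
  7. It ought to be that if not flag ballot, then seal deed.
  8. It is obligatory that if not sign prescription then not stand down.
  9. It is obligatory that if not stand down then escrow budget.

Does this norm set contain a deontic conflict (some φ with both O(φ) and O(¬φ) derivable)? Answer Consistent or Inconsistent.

Premise 1 states O(¬escrow_budget) outright.
Premise 9 is O(¬stand_down → escrow_budget); contrapositively O(¬escrow_budget → stand_down). Since O(¬escrow_budget) holds, K gives O(stand_down).
Premise 8, O(¬sign_prescription → ¬stand_down), contraposes to O(stand_down → sign_prescription); with O(stand_down) we get O(sign_prescription).
With premise 5, O(sign_prescription → reject_badge), the K-axiom yields O(reject_badge).
The contrapositive of premise 4 (O(seal_deed → ¬reject_badge)) is O(reject_badge → ¬seal_deed), and O(reject_badge) is already established, so O(¬seal_deed).
The contrapositive of premise 7 (O(¬flag_ballot → seal_deed)) is O(¬seal_deed → flag_ballot), and O(¬seal_deed) is already established, so O(flag_ballot).
But premise 2, F(flag_ballot), means O(¬flag_ballot).
We now have both O(flag_ballot) and O(¬flag_ballot) — flag_ballot is simultaneously obligatory and forbidden, violating the D-axiom.

Inconsistent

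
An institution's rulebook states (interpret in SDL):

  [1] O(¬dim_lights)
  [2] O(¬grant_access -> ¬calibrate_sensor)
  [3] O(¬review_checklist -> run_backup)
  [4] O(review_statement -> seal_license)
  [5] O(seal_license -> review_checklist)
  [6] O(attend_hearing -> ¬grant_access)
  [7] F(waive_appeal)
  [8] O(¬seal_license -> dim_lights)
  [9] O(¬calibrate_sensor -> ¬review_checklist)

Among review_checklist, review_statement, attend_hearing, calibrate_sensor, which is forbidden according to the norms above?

attend_hearing

From premise 1 we have O(¬dim_lights).
Premise 8, O(¬seal_license -> dim_lights), contraposes to O(¬dim_lights -> seal_license); with O(¬dim_lights) we get O(seal_license).
Premise 5 is O(seal_license -> review_checklist); since O(seal_license), deontic closure gives O(review_checklist).
Premise 9 is O(¬calibrate_sensor -> ¬review_checklist); contrapositively O(review_checklist -> calibrate_sensor). Since O(review_checklist) holds, K gives O(calibrate_sensor).
The contrapositive of premise 2 (O(¬grant_access -> ¬calibrate_sensor)) is O(calibrate_sensor -> grant_access), and O(calibrate_sensor) is already established, so O(grant_access).
The contrapositive of premise 6 (O(attend_hearing -> ¬grant_access)) is O(grant_access -> ¬attend_hearing), and O(grant_access) is already established, so O(¬attend_hearing).
So O(¬attend_hearing) holds, i.e. attend_hearing is forbidden. None of the other listed options is forbidden under the premises.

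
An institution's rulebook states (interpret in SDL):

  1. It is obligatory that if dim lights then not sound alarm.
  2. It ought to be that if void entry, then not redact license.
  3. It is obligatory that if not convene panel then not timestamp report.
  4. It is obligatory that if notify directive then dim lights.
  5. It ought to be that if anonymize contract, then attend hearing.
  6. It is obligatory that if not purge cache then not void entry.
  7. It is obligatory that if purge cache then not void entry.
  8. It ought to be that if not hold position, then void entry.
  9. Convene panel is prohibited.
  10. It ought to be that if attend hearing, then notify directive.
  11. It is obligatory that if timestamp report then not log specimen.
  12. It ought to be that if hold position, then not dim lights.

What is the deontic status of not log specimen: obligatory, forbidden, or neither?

Premise 11 is O(timestamp_report → ¬log_specimen), but O(timestamp_report) is not derivable from the premises, so it does not yield O(¬log_specimen).
No premise or chain of K-axiom applications forces O(¬log_specimen), and none forces O(log_specimen). So ¬log_specimen is neither obligatory nor forbidden under these norms.

Neither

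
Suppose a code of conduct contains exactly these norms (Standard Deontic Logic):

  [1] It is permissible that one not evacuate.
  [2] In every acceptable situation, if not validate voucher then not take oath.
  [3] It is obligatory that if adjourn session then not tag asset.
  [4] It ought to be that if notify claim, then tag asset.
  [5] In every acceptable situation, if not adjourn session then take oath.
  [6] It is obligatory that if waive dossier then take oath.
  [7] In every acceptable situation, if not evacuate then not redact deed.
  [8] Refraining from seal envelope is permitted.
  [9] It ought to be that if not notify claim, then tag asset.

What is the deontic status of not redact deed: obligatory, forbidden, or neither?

Neither

Premise 7 is O(¬evacuate → ¬redact_deed), but O(¬evacuate) is not derivable from the premises (the permission P(¬evacuate) asserts only ¬O(evacuate), not O(¬evacuate)), so it does not yield O(¬redact_deed).
No premise or chain of K-axiom applications forces O(¬redact_deed), and none forces O(redact_deed). So ¬redact_deed is neither obligatory nor forbidden under these norms.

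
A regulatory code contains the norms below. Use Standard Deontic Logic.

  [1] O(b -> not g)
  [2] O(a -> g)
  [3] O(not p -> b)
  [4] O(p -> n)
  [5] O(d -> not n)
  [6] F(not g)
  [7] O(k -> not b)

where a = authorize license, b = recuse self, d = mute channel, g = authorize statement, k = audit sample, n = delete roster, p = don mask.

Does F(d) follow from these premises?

F(not g) at premise 6 means O(g).
Premise 1, O(b -> not g), contraposes to O(g -> not b); with O(g) we get O(not b).
Premise 3, O(not p -> b), contraposes to O(not b -> p); with O(not b) we get O(p).
Applying K to premise 4 (O(p -> n)) and O(p) yields O(n).
The contrapositive of premise 5 (O(d -> not n)) is O(n -> not d), and O(n) is already established, so O(not d).
Premises 2, 7 do not contribute to this derivation.
So O(not d) holds, i.e. F(d). The claim follows.

Yes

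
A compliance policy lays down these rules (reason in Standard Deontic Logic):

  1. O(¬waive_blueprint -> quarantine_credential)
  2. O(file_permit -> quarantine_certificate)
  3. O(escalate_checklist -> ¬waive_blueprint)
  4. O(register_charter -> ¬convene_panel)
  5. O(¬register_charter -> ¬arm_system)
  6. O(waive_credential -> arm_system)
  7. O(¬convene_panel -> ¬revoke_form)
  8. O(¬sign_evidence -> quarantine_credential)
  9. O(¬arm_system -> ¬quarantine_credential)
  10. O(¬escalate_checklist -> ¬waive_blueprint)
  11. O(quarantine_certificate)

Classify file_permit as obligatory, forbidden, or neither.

Premise 2 is O(file_permit -> quarantine_certificate); even if O(quarantine_certificate) held, inferring O(file_permit) would be affirming the consequent — invalid.
No premise or chain of K-axiom applications forces O(file_permit), and none forces O(¬file_permit). So file_permit is neither obligatory nor forbidden under these norms.

Neither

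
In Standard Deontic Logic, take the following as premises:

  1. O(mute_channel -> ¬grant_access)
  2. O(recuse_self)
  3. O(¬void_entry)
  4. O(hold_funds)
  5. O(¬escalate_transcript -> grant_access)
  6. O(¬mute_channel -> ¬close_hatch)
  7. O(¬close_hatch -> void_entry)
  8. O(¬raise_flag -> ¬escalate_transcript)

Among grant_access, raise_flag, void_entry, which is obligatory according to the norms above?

raise_flag

Premise 3 gives O(¬void_entry).
Premise 7 is O(¬close_hatch -> void_entry); contrapositively O(¬void_entry -> close_hatch). Since O(¬void_entry) holds, K gives O(close_hatch).
Premise 6, O(¬mute_channel -> ¬close_hatch), contraposes to O(close_hatch -> mute_channel); with O(close_hatch) we get O(mute_channel).
From O(mute_channel) and premise 1, O(mute_channel -> ¬grant_access), we obtain O(¬grant_access).
Premise 5 is O(¬escalate_transcript -> grant_access); contrapositively O(¬grant_access -> escalate_transcript). Since O(¬grant_access) holds, K gives O(escalate_transcript).
The contrapositive of premise 8 (O(¬raise_flag -> ¬escalate_transcript)) is O(escalate_transcript -> raise_flag), and O(escalate_transcript) is already established, so O(raise_flag).
So O(raise_flag) holds — raise_flag is obligatory. None of the other listed options is made obligatory by any chain of premises.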